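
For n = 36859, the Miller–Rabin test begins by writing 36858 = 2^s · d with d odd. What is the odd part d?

18429

Halving: 36858 → 18429; 18429 is odd.
So 36858 = 2^1 · 18429.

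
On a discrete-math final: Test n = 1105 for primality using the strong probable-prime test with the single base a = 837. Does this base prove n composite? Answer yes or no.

n − 1 = 1104 = 2^4 · 69, so s = 4 and d = 69.
x_0 = 837^69 mod 1105 = 837.
x_0 is neither 1 nor 1104, so continue squaring.
x_1 = 837^2 mod 1105 = 1104.
x_1 ≡ −1, so 837 is not a witness.

no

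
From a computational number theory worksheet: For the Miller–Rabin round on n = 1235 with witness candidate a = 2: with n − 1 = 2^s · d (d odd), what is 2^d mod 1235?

32

n − 1 = 1234 = 2^1 · 617, so s = 1 and d = 617.
Repeated squaring mod 1235: 2^1 ≡ 2, 2^2 ≡ 4, 2^4 ≡ 16, 2^8 ≡ 256, 2^16 ≡ 81, 2^32 ≡ 386, 2^64 ≡ 796, 2^128 ≡ 61, 2^256 ≡ 16, 2^512 ≡ 256.
617 = 512 + 64 + 32 + 8 + 1, so 2^617 ≡ 256·796·386·256·2 ≡ 32 (mod 1235).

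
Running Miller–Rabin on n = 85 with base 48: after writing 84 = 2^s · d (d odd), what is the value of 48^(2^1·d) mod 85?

n − 1 = 84 = 2^2 · 21, so s = 2 and d = 21.
x_0 = 48^21 mod 85 = 63.
x_1 = 63^2 mod 85 = 59.

59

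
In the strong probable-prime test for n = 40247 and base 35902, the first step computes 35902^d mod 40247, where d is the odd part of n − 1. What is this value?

n − 1 = 40246 = 2^1 · 20123, so s = 1 and d = 20123.
35902^20123 mod 40247 = 25871.

25871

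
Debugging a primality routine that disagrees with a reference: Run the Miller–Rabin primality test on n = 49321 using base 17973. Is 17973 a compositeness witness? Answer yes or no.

n − 1 = 49320 = 2^3 · 6165, so s = 3 and d = 6165.
x_0 = 17973^6165 mod 49321 = 49320.
x_0 = 49320 ≡ −1, so 17973 is not a witness.

no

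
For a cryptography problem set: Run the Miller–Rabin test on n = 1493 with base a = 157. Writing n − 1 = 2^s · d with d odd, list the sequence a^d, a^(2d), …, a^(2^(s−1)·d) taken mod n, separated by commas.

1061, 1492

n − 1 = 1492 = 2^2 · 373, so s = 2 and d = 373.
x_0 = 157^373 mod 1493 = 1061.
x_1 = 1061^2 mod 1493 = 1492.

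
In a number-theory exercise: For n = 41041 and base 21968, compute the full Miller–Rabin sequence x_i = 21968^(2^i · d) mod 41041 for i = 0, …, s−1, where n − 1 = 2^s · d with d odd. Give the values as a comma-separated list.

n − 1 = 41040 = 2^4 · 2565, so s = 4 and d = 2565.
x_0 = 21968^2565 mod 41041 = 6469.
x_1 = 6469^2 mod 41041 = 27182.
x_2 = 27182^2 mod 41041 = 1.
x_3 = 1^2 mod 41041 = 1.

6469, 27182, 1, 1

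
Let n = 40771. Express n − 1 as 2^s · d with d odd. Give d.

Halving: 40770 → 20385; 20385 is odd.
So 40770 = 2^1 · 20385.

20385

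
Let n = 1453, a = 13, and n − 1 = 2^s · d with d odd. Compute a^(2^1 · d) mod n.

1

n − 1 = 1452 = 2^2 · 363, so s = 2 and d = 363.
Repeated squaring mod 1453: 13^1 ≡ 13, 13^2 ≡ 169, 13^4 ≡ 954, 13^8 ≡ 538, 13^16 ≡ 297, 13^32 ≡ 1029, 13^64 ≡ 1057, 13^128 ≡ 1345, 13^256 ≡ 40.
363 = 256 + 64 + 32 + 8 + 2 + 1, so 13^363 ≡ 40·1057·1029·538·169·13 ≡ 1 (mod 1453).
x_0 = 1.
x_1 = 1^2 mod 1453 = 1.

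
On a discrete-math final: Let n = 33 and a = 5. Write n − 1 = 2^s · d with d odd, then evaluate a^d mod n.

n − 1 = 32 = 2^5 · 1, so s = 5 and d = 1.
5^1 mod 33 = 5.

5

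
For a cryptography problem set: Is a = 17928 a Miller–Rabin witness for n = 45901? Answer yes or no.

yes

n − 1 = 45900 = 2^2 · 11475, so s = 2 and d = 11475.
Repeated squaring mod 45901: 17928^1 ≡ 17928, 17928^2 ≡ 14382, 17928^4 ≡ 12018, 17928^8 ≡ 27778, 17928^16 ≡ 21474, 17928^32 ≡ 11230, 17928^64 ≡ 22853, 17928^128 ≡ 43932, 17928^256 ≡ 21277, 17928^512 ≡ 35067, 17928^1024 ≡ 6699, 17928^2048 ≡ 31324, 17928^4096 ≡ 13200, 17928^8192 ≡ 45705.
11475 = 8192 + 2048 + 1024 + 128 + 64 + 16 + 2 + 1, so 17928^11475 ≡ 45705·31324·6699·43932·22853·21474·14382·17928 ≡ 27384 (mod 45901).
x_0 = 17928^11475 mod 45901 = 27384.
x_0 is neither 1 nor 45900, so continue squaring.
x_1 = 27384^2 mod 45901 = 44720.
Reached i = s−1 = 1 without hitting −1: 17928 is a Miller–Rabin witness and 45901 is composite.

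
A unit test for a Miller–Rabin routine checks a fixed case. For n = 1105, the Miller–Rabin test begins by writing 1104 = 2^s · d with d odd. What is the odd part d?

69

Halving: 1104 → 552 → 276 → 138 → 69; 69 is odd.
So 1104 = 2^4 · 69.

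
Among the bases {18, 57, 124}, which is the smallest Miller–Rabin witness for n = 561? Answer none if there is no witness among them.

n − 1 = 560 = 2^4 · 35, so s = 4 and d = 35.
Base 18: x_0 = 18^35 mod 561 = 120. x_0 is neither 1 nor 560, so continue squaring. x_1 = 120^2 mod 561 = 375. x_2 = 375^2 mod 561 = 375. x_3 = 375^2 mod 561 = 375. Reached i = s−1 = 3 without hitting −1: 18 is a Miller–Rabin witness and 561 is composite.
Base 57: x_0 = 57^35 mod 561 = 318. x_0 is neither 1 nor 560, so continue squaring. x_1 = 318^2 mod 561 = 144. x_2 = 144^2 mod 561 = 540. x_3 = 540^2 mod 561 = 441. Reached i = s−1 = 3 without hitting −1: 57 is a Miller–Rabin witness and 561 is composite.
Base 124: x_0 = 124^35 mod 561 = 397. x_0 is neither 1 nor 560, so continue squaring. x_1 = 397^2 mod 561 = 529. x_2 = 529^2 mod 561 = 463. x_3 = 463^2 mod 561 = 67. Reached i = s−1 = 3 without hitting −1: 124 is a Miller–Rabin witness and 561 is composite.
The smallest witness among the given bases is 18.

18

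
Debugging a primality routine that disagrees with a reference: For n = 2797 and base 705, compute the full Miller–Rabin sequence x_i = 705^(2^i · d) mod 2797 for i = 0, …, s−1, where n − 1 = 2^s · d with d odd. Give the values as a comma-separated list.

603, 2796

n − 1 = 2796 = 2^2 · 699, so s = 2 and d = 699.
x_0 = 705^699 mod 2797 = 603.
x_1 = 603^2 mod 2797 = 2796.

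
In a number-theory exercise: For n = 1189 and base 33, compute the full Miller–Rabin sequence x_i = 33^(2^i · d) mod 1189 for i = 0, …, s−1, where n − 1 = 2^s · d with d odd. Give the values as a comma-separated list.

412, 906

n − 1 = 1188 = 2^2 · 297, so s = 2 and d = 297.
x_0 = 33^297 mod 1189 = 412.
x_1 = 412^2 mod 1189 = 906.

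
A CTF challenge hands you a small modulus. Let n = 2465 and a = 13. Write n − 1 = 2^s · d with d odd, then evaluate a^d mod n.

n − 1 = 2464 = 2^5 · 77, so s = 5 and d = 77.
By repeated squaring, 13^77 ≡ 608 (mod 2465).

608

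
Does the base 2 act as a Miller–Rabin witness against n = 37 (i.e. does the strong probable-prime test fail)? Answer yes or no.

n − 1 = 36 = 2^2 · 9, so s = 2 and d = 9.
x_0 = 2^9 mod 37 = 31.
x_0 is neither 1 nor 36, so continue squaring.
x_1 = 31^2 mod 37 = 36.
x_1 ≡ −1, so 2 is not a witness.

no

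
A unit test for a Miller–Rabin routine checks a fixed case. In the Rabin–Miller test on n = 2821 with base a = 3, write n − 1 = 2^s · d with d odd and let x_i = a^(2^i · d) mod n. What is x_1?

n − 1 = 2820 = 2^2 · 705, so s = 2 and d = 705.
x_0 = 3^705 mod 2821 = 1301.
x_1 = 1301^2 mod 2821 = 1.

1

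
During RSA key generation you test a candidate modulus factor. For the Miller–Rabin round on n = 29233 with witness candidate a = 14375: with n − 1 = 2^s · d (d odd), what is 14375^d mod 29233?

n − 1 = 29232 = 2^4 · 1827, so s = 4 and d = 1827.
Repeated squaring mod 29233: 14375^1 ≡ 14375, 14375^2 ≡ 21781, 14375^4 ≡ 18837, 14375^8 ≡ 2415, 14375^16 ≡ 14858, 14375^32 ≡ 21781, 14375^64 ≡ 18837, 14375^128 ≡ 2415, 14375^256 ≡ 14858, 14375^512 ≡ 21781, 14375^1024 ≡ 18837.
1827 = 1024 + 512 + 256 + 32 + 2 + 1, so 14375^1827 ≡ 18837·21781·14858·21781·21781·14375 ≡ 24426 (mod 29233).

24426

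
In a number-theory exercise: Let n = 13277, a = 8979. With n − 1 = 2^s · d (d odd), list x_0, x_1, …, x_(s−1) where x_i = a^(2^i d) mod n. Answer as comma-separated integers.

6505, 1226

n − 1 = 13276 = 2^2 · 3319, so s = 2 and d = 3319.
x_0 = 8979^3319 mod 13277 = 6505.
x_1 = 6505^2 mod 13277 = 1226.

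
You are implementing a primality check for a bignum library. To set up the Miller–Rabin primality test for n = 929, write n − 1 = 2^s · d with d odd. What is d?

29

Halving: 928 → 464 → 232 → 116 → 58 → 29; 29 is odd.
So 928 = 2^5 · 29.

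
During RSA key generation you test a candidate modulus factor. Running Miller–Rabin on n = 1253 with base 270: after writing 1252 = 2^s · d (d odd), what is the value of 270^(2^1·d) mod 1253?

n − 1 = 1252 = 2^2 · 313, so s = 2 and d = 313.
Repeated squaring mod 1253: 270^1 ≡ 270, 270^2 ≡ 226, 270^4 ≡ 956, 270^8 ≡ 499, 270^16 ≡ 907, 270^32 ≡ 681, 270^64 ≡ 151, 270^128 ≡ 247, 270^256 ≡ 865.
313 = 256 + 32 + 16 + 8 + 1, so 270^313 ≡ 865·681·907·499·270 ≡ 1201 (mod 1253).
x_0 = 1201.
x_1 = 1201^2 mod 1253 = 198.

198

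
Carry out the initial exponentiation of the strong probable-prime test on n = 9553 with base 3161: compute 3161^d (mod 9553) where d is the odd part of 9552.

8799

n − 1 = 9552 = 2^4 · 597, so s = 4 and d = 597.
3161^597 mod 9553 = 8799.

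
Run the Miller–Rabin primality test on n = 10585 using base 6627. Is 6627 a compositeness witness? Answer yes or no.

yes

n − 1 = 10584 = 2^3 · 1323, so s = 3 and d = 1323.
x_0 = 6627^1323 mod 10585 = 8978.
x_0 is neither 1 nor 10584, so continue squaring.
x_1 = 8978^2 mod 10585 = 10294.
x_2 = 10294^2 mod 10585 = 1.
x_2 = 1 but x_1 ≠ ±1, a nontrivial square root of 1 — 6627 is a witness and 10585 is composite.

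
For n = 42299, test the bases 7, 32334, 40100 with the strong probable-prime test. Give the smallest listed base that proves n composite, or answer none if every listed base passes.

none

n − 1 = 42298 = 2^1 · 21149, so s = 1 and d = 21149.
Base 7: x_0 = 7^21149 mod 42299 = 1. x_0 = 1, so 7 is not a witness.
Base 32334: x_0 = 32334^21149 mod 42299 = 1. x_0 = 1, so 32334 is not a witness.
Base 40100: x_0 = 40100^21149 mod 42299 = 42298. x_0 = 42298 ≡ −1, so 40100 is not a witness.
No listed base is a witness for 42299.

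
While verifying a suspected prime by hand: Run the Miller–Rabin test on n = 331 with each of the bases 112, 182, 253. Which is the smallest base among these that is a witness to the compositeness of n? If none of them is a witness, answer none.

none

n − 1 = 330 = 2^1 · 165, so s = 1 and d = 165.
Base 112: x_0 = 112^165 mod 331 = 330. x_0 = 330 ≡ −1, so 112 is not a witness.
Base 182: x_0 = 182^165 mod 331 = 330. x_0 = 330 ≡ −1, so 182 is not a witness.
Base 253: x_0 = 253^165 mod 331 = 1. x_0 = 1, so 253 is not a witness.
No listed base is a witness for 331.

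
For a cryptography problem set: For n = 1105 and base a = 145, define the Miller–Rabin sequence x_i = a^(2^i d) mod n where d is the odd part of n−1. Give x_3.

885

n − 1 = 1104 = 2^4 · 69, so s = 4 and d = 69.
x_0 = 145^69 mod 1105 = 1045.
x_1 = 1045^2 mod 1105 = 285.
x_2 = 285^2 mod 1105 = 560.
x_3 = 560^2 mod 1105 = 885.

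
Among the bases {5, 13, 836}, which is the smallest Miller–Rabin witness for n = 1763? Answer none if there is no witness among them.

n − 1 = 1762 = 2^1 · 881, so s = 1 and d = 881.
Base 5: x_0 = 5^881 mod 1763 = 456. x_0 ∉ {1, 1762} and s = 1, so 5 is a Miller–Rabin witness and 1763 is composite.
Base 13: x_0 = 13^881 mod 1763 = 956. x_0 ∉ {1, 1762} and s = 1, so 13 is a Miller–Rabin witness and 1763 is composite.
Base 836: x_0 = 836^881 mod 1763 = 1410. x_0 ∉ {1, 1762} and s = 1, so 836 is a Miller–Rabin witness and 1763 is composite.
The smallest witness among the given bases is 5.

5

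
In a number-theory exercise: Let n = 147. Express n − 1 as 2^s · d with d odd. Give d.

Halving: 146 → 73; 73 is odd.
So 146 = 2^1 · 73.

73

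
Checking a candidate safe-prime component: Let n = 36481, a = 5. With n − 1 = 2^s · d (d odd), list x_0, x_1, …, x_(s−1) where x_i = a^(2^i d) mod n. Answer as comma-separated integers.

n − 1 = 36480 = 2^7 · 285, so s = 7 and d = 285.
x_0 = 5^285 mod 36481 = 35145.
x_1 = 35145^2 mod 36481 = 33808.
x_2 = 33808^2 mod 36481 = 31134.
x_3 = 31134^2 mod 36481 = 25786.
x_4 = 25786^2 mod 36481 = 15090.
x_5 = 15090^2 mod 36481 = 30179.
x_6 = 30179^2 mod 36481 = 23876.

35145, 33808, 31134, 25786, 15090, 30179, 23876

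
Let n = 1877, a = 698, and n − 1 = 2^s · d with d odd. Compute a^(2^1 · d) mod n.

1

n − 1 = 1876 = 2^2 · 469, so s = 2 and d = 469.
Repeated squaring mod 1877: 698^1 ≡ 698, 698^2 ≡ 1061, 698^4 ≡ 1398, 698^8 ≡ 447, 698^16 ≡ 847, 698^32 ≡ 395, 698^64 ≡ 234, 698^128 ≡ 323, 698^256 ≡ 1094.
469 = 256 + 128 + 64 + 16 + 4 + 1, so 698^469 ≡ 1094·323·234·847·1398·698 ≡ 1876 (mod 1877).
x_0 = 1876.
x_1 = 1876^2 mod 1877 = 1.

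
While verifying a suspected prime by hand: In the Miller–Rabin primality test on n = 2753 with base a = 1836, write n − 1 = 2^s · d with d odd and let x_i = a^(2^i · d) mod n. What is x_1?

1054

n − 1 = 2752 = 2^6 · 43, so s = 6 and d = 43.
x_0 = 1836^43 mod 2753 = 231.
x_1 = 231^2 mod 2753 = 1054.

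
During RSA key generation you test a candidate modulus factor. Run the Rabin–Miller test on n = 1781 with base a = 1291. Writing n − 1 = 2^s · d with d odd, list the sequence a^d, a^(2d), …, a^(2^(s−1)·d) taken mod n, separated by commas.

1304, 1342

n − 1 = 1780 = 2^2 · 445, so s = 2 and d = 445.
x_0 = 1291^445 mod 1781 = 1304.
x_1 = 1304^2 mod 1781 = 1342.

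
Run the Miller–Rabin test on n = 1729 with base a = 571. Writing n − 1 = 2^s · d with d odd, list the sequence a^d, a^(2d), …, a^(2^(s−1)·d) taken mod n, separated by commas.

1065, 1, 1, 1, 1, 1

n − 1 = 1728 = 2^6 · 27, so s = 6 and d = 27.
x_0 = 571^27 mod 1729 = 1065.
x_1 = 1065^2 mod 1729 = 1.
x_2 = 1^2 mod 1729 = 1.
x_3 = 1^2 mod 1729 = 1.
x_4 = 1^2 mod 1729 = 1.
x_5 = 1^2 mod 1729 = 1.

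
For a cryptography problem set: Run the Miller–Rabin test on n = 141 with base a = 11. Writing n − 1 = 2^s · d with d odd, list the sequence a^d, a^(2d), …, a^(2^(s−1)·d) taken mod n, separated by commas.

41, 130

n − 1 = 140 = 2^2 · 35, so s = 2 and d = 35.
x_0 = 11^35 mod 141 = 41.
x_1 = 41^2 mod 141 = 130.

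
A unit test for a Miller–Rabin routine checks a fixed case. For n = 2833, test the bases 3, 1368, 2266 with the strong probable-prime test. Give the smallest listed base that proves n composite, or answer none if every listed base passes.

none

n − 1 = 2832 = 2^4 · 177, so s = 4 and d = 177.
Base 3: x_0 = 3^177 mod 2833 = 1476. x_0 is neither 1 nor 2832, so continue squaring. x_1 = 1476^2 mod 2833 = 2832. x_1 ≡ −1, so 3 is not a witness.
Base 1368: x_0 = 1368^177 mod 2833 = 509. x_0 is neither 1 nor 2832, so continue squaring. x_1 = 509^2 mod 2833 = 1278. x_2 = 1278^2 mod 2833 = 1476. x_3 = 1476^2 mod 2833 = 2832. x_3 ≡ −1, so 1368 is not a witness.
Base 2266: x_0 = 2266^177 mod 2833 = 2324. x_0 is neither 1 nor 2832, so continue squaring. x_1 = 2324^2 mod 2833 = 1278. x_2 = 1278^2 mod 2833 = 1476. x_3 = 1476^2 mod 2833 = 2832. x_3 ≡ −1, so 2266 is not a witness.
No listed base is a witness for 2833.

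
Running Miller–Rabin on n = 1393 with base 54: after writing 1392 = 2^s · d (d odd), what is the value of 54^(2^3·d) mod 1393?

1338

n − 1 = 1392 = 2^4 · 87, so s = 4 and d = 87.
Repeated squaring mod 1393: 54^1 ≡ 54, 54^2 ≡ 130, 54^4 ≡ 184, 54^8 ≡ 424, 54^16 ≡ 79, 54^32 ≡ 669, 54^64 ≡ 408.
87 = 64 + 16 + 4 + 2 + 1, so 54^87 ≡ 408·79·184·130·54 ≡ 174 (mod 1393).
x_0 = 174.
x_1 = 174^2 mod 1393 = 1023.
x_2 = 1023^2 mod 1393 = 386.
x_3 = 386^2 mod 1393 = 1338.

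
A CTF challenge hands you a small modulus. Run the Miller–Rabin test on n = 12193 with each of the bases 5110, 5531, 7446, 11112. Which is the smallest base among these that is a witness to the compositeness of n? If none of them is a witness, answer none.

n − 1 = 12192 = 2^5 · 381, so s = 5 and d = 381.
Base 5110: x_0 = 5110^381 mod 12193 = 7083. x_0 is neither 1 nor 12192, so continue squaring. x_1 = 7083^2 mod 12193 = 6887. x_2 = 6887^2 mod 12193 = 12192. x_2 ≡ −1, so 5110 is not a witness.
Base 5531: x_0 = 5531^381 mod 12193 = 9205. x_0 is neither 1 nor 12192, so continue squaring. x_1 = 9205^2 mod 12193 = 2868. x_2 = 2868^2 mod 12193 = 7342. x_3 = 7342^2 mod 12193 = 11904. x_4 = 11904^2 mod 12193 = 10363. Reached i = s−1 = 4 without hitting −1: 5531 is a Miller–Rabin witness and 12193 is composite.
Base 7446: x_0 = 7446^381 mod 12193 = 7981. x_0 is neither 1 nor 12192, so continue squaring. x_1 = 7981^2 mod 12193 = 129. x_2 = 129^2 mod 12193 = 4448. x_3 = 4448^2 mod 12193 = 7658. x_4 = 7658^2 mod 12193 = 8827. Reached i = s−1 = 4 without hitting −1: 7446 is a Miller–Rabin witness and 12193 is composite.
Base 11112: x_0 = 11112^381 mod 12193 = 12155. x_0 is neither 1 nor 12192, so continue squaring. x_1 = 12155^2 mod 12193 = 1444. x_2 = 1444^2 mod 12193 = 133. x_3 = 133^2 mod 12193 = 5496. x_4 = 5496^2 mod 12193 = 3955. Reached i = s−1 = 4 without hitting −1: 11112 is a Miller–Rabin witness and 12193 is composite.
The smallest witness among the given bases is 5531.

5531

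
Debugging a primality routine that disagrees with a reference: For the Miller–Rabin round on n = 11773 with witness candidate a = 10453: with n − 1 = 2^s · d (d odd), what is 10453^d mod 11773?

n − 1 = 11772 = 2^2 · 2943, so s = 2 and d = 2943.
10453^2943 mod 11773 = 6683.

6683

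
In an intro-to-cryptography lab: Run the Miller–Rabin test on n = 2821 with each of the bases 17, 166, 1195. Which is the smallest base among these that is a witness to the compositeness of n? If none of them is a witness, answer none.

none

n − 1 = 2820 = 2^2 · 705, so s = 2 and d = 705.
Base 17: x_0 = 17^705 mod 2821 = 2820. x_0 = 2820 ≡ −1, so 17 is not a witness.
Base 166: x_0 = 166^705 mod 2821 = 2820. x_0 = 2820 ≡ −1, so 166 is not a witness.
Base 1195: x_0 = 1195^705 mod 2821 = 2820. x_0 = 2820 ≡ −1, so 1195 is not a witness.
No listed base is a witness for 2821.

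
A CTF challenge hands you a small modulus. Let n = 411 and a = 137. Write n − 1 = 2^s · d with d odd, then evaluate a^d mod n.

137

n − 1 = 410 = 2^1 · 205, so s = 1 and d = 205.
137^205 mod 411 = 137.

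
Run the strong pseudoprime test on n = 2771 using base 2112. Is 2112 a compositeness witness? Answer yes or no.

yes

n − 1 = 2770 = 2^1 · 1385, so s = 1 and d = 1385.
Repeated squaring mod 2771: 2112^1 ≡ 2112, 2112^2 ≡ 2005, 2112^4 ≡ 2075, 2112^8 ≡ 2262, 2112^16 ≡ 1378, 2112^32 ≡ 749, 2112^64 ≡ 1259, 2112^128 ≡ 69, 2112^256 ≡ 1990, 2112^512 ≡ 341, 2112^1024 ≡ 2670.
1385 = 1024 + 256 + 64 + 32 + 8 + 1, so 2112^1385 ≡ 2670·1990·1259·749·2262·2112 ≡ 2588 (mod 2771).
x_0 = 2112^1385 mod 2771 = 2588.
x_0 ∉ {1, 2770} and s = 1, so 2112 is a Miller–Rabin witness and 2771 is composite.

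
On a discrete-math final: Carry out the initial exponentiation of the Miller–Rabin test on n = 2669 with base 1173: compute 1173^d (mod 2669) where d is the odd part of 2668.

2295

n − 1 = 2668 = 2^2 · 667, so s = 2 and d = 667.
Repeated squaring mod 2669: 1173^1 ≡ 1173, 1173^2 ≡ 1394, 1173^4 ≡ 204, 1173^8 ≡ 1581, 1173^16 ≡ 1377, 1173^32 ≡ 1139, 1173^64 ≡ 187, 1173^128 ≡ 272, 1173^256 ≡ 1921, 1173^512 ≡ 1683.
667 = 512 + 128 + 16 + 8 + 2 + 1, so 1173^667 ≡ 1683·272·1377·1581·1394·1173 ≡ 2295 (mod 2669).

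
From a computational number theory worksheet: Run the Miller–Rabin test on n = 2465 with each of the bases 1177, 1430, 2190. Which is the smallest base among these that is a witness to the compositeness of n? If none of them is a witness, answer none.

n − 1 = 2464 = 2^5 · 77, so s = 5 and d = 77.
Base 1177: x_0 = 1177^77 mod 2465 = 1177. x_0 is neither 1 nor 2464, so continue squaring. x_1 = 1177^2 mod 2465 = 2464. x_1 ≡ −1, so 1177 is not a witness.
Base 1430: x_0 = 1430^77 mod 2465 = 695. x_0 is neither 1 nor 2464, so continue squaring. x_1 = 695^2 mod 2465 = 2350. x_2 = 2350^2 mod 2465 = 900. x_3 = 900^2 mod 2465 = 1480. x_4 = 1480^2 mod 2465 = 1480. Reached i = s−1 = 4 without hitting −1: 1430 is a Miller–Rabin witness and 2465 is composite.
Base 2190: x_0 = 2190^77 mod 2465 = 940. x_0 is neither 1 nor 2464, so continue squaring. x_1 = 940^2 mod 2465 = 1130. x_2 = 1130^2 mod 2465 = 30. x_3 = 30^2 mod 2465 = 900. x_4 = 900^2 mod 2465 = 1480. Reached i = s−1 = 4 without hitting −1: 2190 is a Miller–Rabin witness and 2465 is composite.
The smallest witness among the given bases is 1430.

1430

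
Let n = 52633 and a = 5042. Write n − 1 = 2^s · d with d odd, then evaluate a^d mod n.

n − 1 = 52632 = 2^3 · 6579, so s = 3 and d = 6579.
5042^6579 mod 52633 = 25236.

25236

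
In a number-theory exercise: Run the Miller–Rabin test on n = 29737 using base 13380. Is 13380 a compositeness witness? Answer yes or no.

yes

n − 1 = 29736 = 2^3 · 3717, so s = 3 and d = 3717.
x_0 = 13380^3717 mod 29737 = 8566.
x_0 is neither 1 nor 29736, so continue squaring.
x_1 = 8566^2 mod 29737 = 15177.
x_2 = 15177^2 mod 29737 = 28264.
Reached i = s−1 = 2 without hitting −1: 13380 is a Miller–Rabin witness and 29737 is composite.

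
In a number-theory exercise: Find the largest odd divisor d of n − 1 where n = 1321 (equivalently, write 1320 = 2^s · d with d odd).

Halving: 1320 → 660 → 330 → 165; 165 is odd.
So 1320 = 2^3 · 165.

165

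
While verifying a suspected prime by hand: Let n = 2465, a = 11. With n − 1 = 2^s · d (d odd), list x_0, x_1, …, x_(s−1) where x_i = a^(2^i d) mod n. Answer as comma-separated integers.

1061, 1681, 871, 1886, 1

n − 1 = 2464 = 2^5 · 77, so s = 5 and d = 77.
x_0 = 11^77 mod 2465 = 1061.
x_1 = 1061^2 mod 2465 = 1681.
x_2 = 1681^2 mod 2465 = 871.
x_3 = 871^2 mod 2465 = 1886.
x_4 = 1886^2 mod 2465 = 1.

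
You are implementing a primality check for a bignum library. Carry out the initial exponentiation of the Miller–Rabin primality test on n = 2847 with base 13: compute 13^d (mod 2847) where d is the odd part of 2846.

n − 1 = 2846 = 2^1 · 1423, so s = 1 and d = 1423.
Repeated squaring mod 2847: 13^1 ≡ 13, 13^2 ≡ 169, 13^4 ≡ 91, 13^8 ≡ 2587, 13^16 ≡ 2119, 13^32 ≡ 442, 13^64 ≡ 1768, 13^128 ≡ 2665, 13^256 ≡ 1807, 13^512 ≡ 2587, 13^1024 ≡ 2119.
1423 = 1024 + 256 + 128 + 8 + 4 + 2 + 1, so 13^1423 ≡ 2119·1807·2665·2587·91·169·13 ≡ 1300 (mod 2847).

1300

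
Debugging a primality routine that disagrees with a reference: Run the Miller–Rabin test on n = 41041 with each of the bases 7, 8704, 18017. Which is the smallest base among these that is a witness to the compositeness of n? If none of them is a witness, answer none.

n − 1 = 41040 = 2^4 · 2565, so s = 4 and d = 2565.
Base 7: x_0 = 7^2565 mod 41041 = 1022. x_0 is neither 1 nor 41040, so continue squaring. x_1 = 1022^2 mod 41041 = 18459. x_2 = 18459^2 mod 41041 = 12299. x_3 = 12299^2 mod 41041 = 29316. Reached i = s−1 = 3 without hitting −1: 7 is a Miller–Rabin witness and 41041 is composite.
Base 8704: x_0 = 8704^2565 mod 41041 = 3037. x_0 is neither 1 nor 41040, so continue squaring. x_1 = 3037^2 mod 41041 = 30185. x_2 = 30185^2 mod 41041 = 24025. x_3 = 24025^2 mod 41041 = 1. x_3 = 1 but x_2 ≠ ±1, a nontrivial square root of 1 — 8704 is a witness and 41041 is composite.
Base 18017: x_0 = 18017^2565 mod 41041 = 17016. x_0 is neither 1 nor 41040, so continue squaring. x_1 = 17016^2 mod 41041 = 1. x_1 = 1 but x_0 ≠ ±1, a nontrivial square root of 1 — 18017 is a witness and 41041 is composite.
The smallest witness among the given bases is 7.

7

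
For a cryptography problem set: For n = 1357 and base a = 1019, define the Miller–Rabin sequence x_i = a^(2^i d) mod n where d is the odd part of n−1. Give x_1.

685

n − 1 = 1356 = 2^2 · 339, so s = 2 and d = 339.
Repeated squaring mod 1357: 1019^1 ≡ 1019, 1019^2 ≡ 256, 1019^4 ≡ 400, 1019^8 ≡ 1231, 1019^16 ≡ 949, 1019^32 ≡ 910, 1019^64 ≡ 330, 1019^128 ≡ 340, 1019^256 ≡ 255.
339 = 256 + 64 + 16 + 2 + 1, so 1019^339 ≡ 255·330·949·256·1019 ≡ 820 (mod 1357).
x_0 = 820.
x_1 = 820^2 mod 1357 = 685.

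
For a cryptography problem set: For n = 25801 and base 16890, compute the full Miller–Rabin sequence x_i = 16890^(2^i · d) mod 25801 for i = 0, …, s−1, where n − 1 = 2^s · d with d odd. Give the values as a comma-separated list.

n − 1 = 25800 = 2^3 · 3225, so s = 3 and d = 3225.
x_0 = 16890^3225 mod 25801 = 1.
x_1 = 1^2 mod 25801 = 1.
x_2 = 1^2 mod 25801 = 1.

1, 1, 1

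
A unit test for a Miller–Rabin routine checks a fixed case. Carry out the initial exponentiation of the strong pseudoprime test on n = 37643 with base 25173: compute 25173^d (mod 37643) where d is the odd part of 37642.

37642

n − 1 = 37642 = 2^1 · 18821, so s = 1 and d = 18821.
25173^18821 mod 37643 = 37642.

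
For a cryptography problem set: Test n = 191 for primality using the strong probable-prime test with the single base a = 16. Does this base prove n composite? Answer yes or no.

no

n − 1 = 190 = 2^1 · 95, so s = 1 and d = 95.
Repeated squaring mod 191: 16^1 ≡ 16, 16^2 ≡ 65, 16^4 ≡ 23, 16^8 ≡ 147, 16^16 ≡ 26, 16^32 ≡ 103, 16^64 ≡ 104.
95 = 64 + 16 + 8 + 4 + 2 + 1, so 16^95 ≡ 104·26·147·23·65·16 ≡ 1 (mod 191).
x_0 = 16^95 mod 191 = 1.
x_0 = 1, so 16 is not a witness.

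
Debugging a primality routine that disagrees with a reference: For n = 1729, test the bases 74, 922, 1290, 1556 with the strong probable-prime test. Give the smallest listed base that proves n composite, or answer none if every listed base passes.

n − 1 = 1728 = 2^6 · 27, so s = 6 and d = 27.
Base 74: x_0 = 74^27 mod 1729 = 1. x_0 = 1, so 74 is not a witness.
Base 922: x_0 = 922^27 mod 1729 = 1728. x_0 = 1728 ≡ −1, so 922 is not a witness.
Base 1290: x_0 = 1290^27 mod 1729 = 1. x_0 = 1, so 1290 is not a witness.
Base 1556: x_0 = 1556^27 mod 1729 = 1. x_0 = 1, so 1556 is not a witness.
No listed base is a witness for 1729.

none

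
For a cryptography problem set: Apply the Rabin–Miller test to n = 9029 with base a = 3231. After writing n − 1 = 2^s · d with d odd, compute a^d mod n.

n − 1 = 9028 = 2^2 · 2257, so s = 2 and d = 2257.
Repeated squaring mod 9029: 3231^1 ≡ 3231, 3231^2 ≡ 1837, 3231^4 ≡ 6752, 3231^8 ≡ 2083, 3231^16 ≡ 4969, 3231^32 ≡ 5675, 3231^64 ≡ 8211, 3231^128 ≡ 978, 3231^256 ≡ 8439, 3231^512 ≡ 4998, 3231^1024 ≡ 5790, 3231^2048 ≡ 8452.
2257 = 2048 + 128 + 64 + 16 + 1, so 3231^2257 ≡ 8452·978·8211·4969·3231 ≡ 9028 (mod 9029).

9028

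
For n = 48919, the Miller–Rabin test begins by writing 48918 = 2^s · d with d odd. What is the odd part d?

Halving: 48918 → 24459; 24459 is odd.
So 48918 = 2^1 · 24459.

24459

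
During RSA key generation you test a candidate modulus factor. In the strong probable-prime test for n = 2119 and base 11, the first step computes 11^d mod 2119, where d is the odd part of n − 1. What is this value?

1227

n − 1 = 2118 = 2^1 · 1059, so s = 1 and d = 1059.
11^1059 mod 2119 = 1227.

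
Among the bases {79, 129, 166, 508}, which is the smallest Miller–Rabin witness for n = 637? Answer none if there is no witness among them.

n − 1 = 636 = 2^2 · 159, so s = 2 and d = 159.
Base 79: x_0 = 79^159 mod 637 = 1. x_0 = 1, so 79 is not a witness.
Base 129: x_0 = 129^159 mod 637 = 636. x_0 = 636 ≡ −1, so 129 is not a witness.
Base 166: x_0 = 166^159 mod 637 = 636. x_0 = 636 ≡ −1, so 166 is not a witness.
Base 508: x_0 = 508^159 mod 637 = 1. x_0 = 1, so 508 is not a witness.
No listed base is a witness for 637.

none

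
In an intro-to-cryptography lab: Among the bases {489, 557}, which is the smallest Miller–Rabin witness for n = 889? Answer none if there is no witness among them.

557

n − 1 = 888 = 2^3 · 111, so s = 3 and d = 111.
Base 489: x_0 = 489^111 mod 889 = 888. x_0 = 888 ≡ −1, so 489 is not a witness.
Base 557: x_0 = 557^111 mod 889 = 442. x_0 is neither 1 nor 888, so continue squaring. x_1 = 442^2 mod 889 = 673. x_2 = 673^2 mod 889 = 428. Reached i = s−1 = 2 without hitting −1: 557 is a Miller–Rabin witness and 889 is composite.
The smallest witness among the given bases is 557.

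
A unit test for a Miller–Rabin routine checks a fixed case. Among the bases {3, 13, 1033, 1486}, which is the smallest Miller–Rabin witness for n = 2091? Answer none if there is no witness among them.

3

n − 1 = 2090 = 2^1 · 1045, so s = 1 and d = 1045.
Base 3: x_0 = 3^1045 mod 2091 = 243. x_0 ∉ {1, 2090} and s = 1, so 3 is a Miller–Rabin witness and 2091 is composite.
Base 13: x_0 = 13^1045 mod 2091 = 1186. x_0 ∉ {1, 2090} and s = 1, so 13 is a Miller–Rabin witness and 2091 is composite.
Base 1033: x_0 = 1033^1045 mod 2091 = 829. x_0 ∉ {1, 2090} and s = 1, so 1033 is a Miller–Rabin witness and 2091 is composite.
Base 1486: x_0 = 1486^1045 mod 2091 = 1354. x_0 ∉ {1, 2090} and s = 1, so 1486 is a Miller–Rabin witness and 2091 is composite.
The smallest witness among the given bases is 3.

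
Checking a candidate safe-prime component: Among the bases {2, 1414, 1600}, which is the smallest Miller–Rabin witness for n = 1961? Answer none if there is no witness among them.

n − 1 = 1960 = 2^3 · 245, so s = 3 and d = 245.
Base 2: x_0 = 2^245 mod 1961 = 1874. x_0 is neither 1 nor 1960, so continue squaring. x_1 = 1874^2 mod 1961 = 1686. x_2 = 1686^2 mod 1961 = 1107. Reached i = s−1 = 2 without hitting −1: 2 is a Miller–Rabin witness and 1961 is composite.
Base 1414: x_0 = 1414^245 mod 1961 = 837. x_0 is neither 1 nor 1960, so continue squaring. x_1 = 837^2 mod 1961 = 492. x_2 = 492^2 mod 1961 = 861. Reached i = s−1 = 2 without hitting −1: 1414 is a Miller–Rabin witness and 1961 is composite.
Base 1600: x_0 = 1600^245 mod 1961 = 44. x_0 is neither 1 nor 1960, so continue squaring. x_1 = 44^2 mod 1961 = 1936. x_2 = 1936^2 mod 1961 = 625. Reached i = s−1 = 2 without hitting −1: 1600 is a Miller–Rabin witness and 1961 is composite.
The smallest witness among the given bases is 2.

2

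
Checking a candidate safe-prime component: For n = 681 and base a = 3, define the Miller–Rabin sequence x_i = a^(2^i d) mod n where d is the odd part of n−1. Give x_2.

n − 1 = 680 = 2^3 · 85, so s = 3 and d = 85.
x_0 = 3^85 mod 681 = 75.
x_1 = 75^2 mod 681 = 177.
x_2 = 177^2 mod 681 = 3.

3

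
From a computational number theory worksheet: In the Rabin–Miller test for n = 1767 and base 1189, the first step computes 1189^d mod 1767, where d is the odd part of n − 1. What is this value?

1075

n − 1 = 1766 = 2^1 · 883, so s = 1 and d = 883.
1189^883 mod 1767 = 1075.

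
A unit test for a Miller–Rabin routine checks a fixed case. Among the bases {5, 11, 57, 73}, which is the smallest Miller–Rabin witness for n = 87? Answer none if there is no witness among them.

5

n − 1 = 86 = 2^1 · 43, so s = 1 and d = 43.
Base 5: x_0 = 5^43 mod 87 = 5. x_0 ∉ {1, 86} and s = 1, so 5 is a Miller–Rabin witness and 87 is composite.
Base 11: x_0 = 11^43 mod 87 = 47. x_0 ∉ {1, 86} and s = 1, so 11 is a Miller–Rabin witness and 87 is composite.
Base 57: x_0 = 57^43 mod 87 = 57. x_0 ∉ {1, 86} and s = 1, so 57 is a Miller–Rabin witness and 87 is composite.
Base 73: x_0 = 73^43 mod 87 = 43. x_0 ∉ {1, 86} and s = 1, so 73 is a Miller–Rabin witness and 87 is composite.
The smallest witness among the given bases is 5.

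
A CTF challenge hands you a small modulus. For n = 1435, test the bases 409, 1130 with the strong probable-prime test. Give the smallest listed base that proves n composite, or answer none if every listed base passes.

n − 1 = 1434 = 2^1 · 717, so s = 1 and d = 717.
Base 409: x_0 = 409^717 mod 1435 = 1434. x_0 = 1434 ≡ −1, so 409 is not a witness.
Base 1130: x_0 = 1130^717 mod 1435 = 1070. x_0 ∉ {1, 1434} and s = 1, so 1130 is a Miller–Rabin witness and 1435 is composite.
The smallest witness among the given bases is 1130.

1130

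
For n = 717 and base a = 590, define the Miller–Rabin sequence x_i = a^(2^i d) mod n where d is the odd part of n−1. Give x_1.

n − 1 = 716 = 2^2 · 179, so s = 2 and d = 179.
x_0 = 590^179 mod 717 = 137.
x_1 = 137^2 mod 717 = 127.

127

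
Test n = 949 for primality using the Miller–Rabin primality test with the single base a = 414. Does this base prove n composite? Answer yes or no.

no

n − 1 = 948 = 2^2 · 237, so s = 2 and d = 237.
x_0 = 414^237 mod 949 = 684.
x_0 is neither 1 nor 948, so continue squaring.
x_1 = 684^2 mod 949 = 948.
x_1 ≡ −1, so 414 is not a witness.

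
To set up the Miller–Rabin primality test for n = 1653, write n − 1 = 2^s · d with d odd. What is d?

Halving: 1652 → 826 → 413; 413 is odd.
So 1652 = 2^2 · 413.

413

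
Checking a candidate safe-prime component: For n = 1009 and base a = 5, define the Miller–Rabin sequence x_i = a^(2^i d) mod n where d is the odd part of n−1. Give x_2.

n − 1 = 1008 = 2^4 · 63, so s = 4 and d = 63.
x_0 = 5^63 mod 1009 = 192.
x_1 = 192^2 mod 1009 = 540.
x_2 = 540^2 mod 1009 = 1008.

1008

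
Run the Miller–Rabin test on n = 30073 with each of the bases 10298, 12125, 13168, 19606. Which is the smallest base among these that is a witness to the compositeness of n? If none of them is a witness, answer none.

n − 1 = 30072 = 2^3 · 3759, so s = 3 and d = 3759.
Base 10298: x_0 = 10298^3759 mod 30073 = 21849. x_0 is neither 1 nor 30072, so continue squaring. x_1 = 21849^2 mod 30073 = 30072. x_1 ≡ −1, so 10298 is not a witness.
Base 12125: x_0 = 12125^3759 mod 30073 = 6711. x_0 is neither 1 nor 30072, so continue squaring. x_1 = 6711^2 mod 30073 = 18240. x_2 = 18240^2 mod 30073 = 1. x_2 = 1 but x_1 ≠ ±1, a nontrivial square root of 1 — 12125 is a witness and 30073 is composite.
Base 13168: x_0 = 13168^3759 mod 30073 = 26634. x_0 is neither 1 nor 30072, so continue squaring. x_1 = 26634^2 mod 30073 = 8032. x_2 = 8032^2 mod 30073 = 6439. Reached i = s−1 = 2 without hitting −1: 13168 is a Miller–Rabin witness and 30073 is composite.
Base 19606: x_0 = 19606^3759 mod 30073 = 19761. x_0 is neither 1 nor 30072, so continue squaring. x_1 = 19761^2 mod 30073 = 29289. x_2 = 29289^2 mod 30073 = 13196. Reached i = s−1 = 2 without hitting −1: 19606 is a Miller–Rabin witness and 30073 is composite.
The smallest witness among the given bases is 12125.

12125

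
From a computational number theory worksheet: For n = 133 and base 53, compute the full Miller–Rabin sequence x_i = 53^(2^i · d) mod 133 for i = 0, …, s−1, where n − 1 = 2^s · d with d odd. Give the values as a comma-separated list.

n − 1 = 132 = 2^2 · 33, so s = 2 and d = 33.
x_0 = 53^33 mod 133 = 8.
x_1 = 8^2 mod 133 = 64.

8, 64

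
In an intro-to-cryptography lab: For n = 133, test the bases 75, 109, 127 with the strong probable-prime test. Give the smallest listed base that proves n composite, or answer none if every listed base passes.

109

n − 1 = 132 = 2^2 · 33, so s = 2 and d = 33.
Base 75: x_0 = 75^33 mod 133 = 132. x_0 = 132 ≡ −1, so 75 is not a witness.
Base 109: x_0 = 109^33 mod 133 = 50. x_0 is neither 1 nor 132, so continue squaring. x_1 = 50^2 mod 133 = 106. Reached i = s−1 = 1 without hitting −1: 109 is a Miller–Rabin witness and 133 is composite.
Base 127: x_0 = 127^33 mod 133 = 8. x_0 is neither 1 nor 132, so continue squaring. x_1 = 8^2 mod 133 = 64. Reached i = s−1 = 1 without hitting −1: 127 is a Miller–Rabin witness and 133 is composite.
The smallest witness among the given bases is 109.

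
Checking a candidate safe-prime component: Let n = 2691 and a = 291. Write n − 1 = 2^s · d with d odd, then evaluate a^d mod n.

1305

n − 1 = 2690 = 2^1 · 1345, so s = 1 and d = 1345.
Repeated squaring mod 2691: 291^1 ≡ 291, 291^2 ≡ 1260, 291^4 ≡ 2601, 291^8 ≡ 27, 291^16 ≡ 729, 291^32 ≡ 1314, 291^64 ≡ 1665, 291^128 ≡ 495, 291^256 ≡ 144, 291^512 ≡ 1899, 291^1024 ≡ 261.
1345 = 1024 + 256 + 64 + 1, so 291^1345 ≡ 261·144·1665·291 ≡ 1305 (mod 2691).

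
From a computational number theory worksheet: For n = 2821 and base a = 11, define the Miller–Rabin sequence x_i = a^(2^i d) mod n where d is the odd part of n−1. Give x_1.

1520

n − 1 = 2820 = 2^2 · 705, so s = 2 and d = 705.
By repeated squaring, 11^705 ≡ 1828 (mod 2821).
x_0 = 1828.
x_1 = 1828^2 mod 2821 = 1520.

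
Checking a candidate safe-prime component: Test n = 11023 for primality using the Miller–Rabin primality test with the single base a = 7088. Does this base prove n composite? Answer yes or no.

n − 1 = 11022 = 2^1 · 5511, so s = 1 and d = 5511.
x_0 = 7088^5511 mod 11023 = 4256.
x_0 ∉ {1, 11022} and s = 1, so 7088 is a Miller–Rabin witness and 11023 is composite.

yes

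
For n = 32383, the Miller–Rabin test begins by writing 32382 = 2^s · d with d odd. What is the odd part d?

16191

Halving: 32382 → 16191; 16191 is odd.
So 32382 = 2^1 · 16191.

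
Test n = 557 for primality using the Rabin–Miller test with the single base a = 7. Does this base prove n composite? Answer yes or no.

n − 1 = 556 = 2^2 · 139, so s = 2 and d = 139.
x_0 = 7^139 mod 557 = 556.
x_0 = 556 ≡ −1, so 7 is not a witness.

no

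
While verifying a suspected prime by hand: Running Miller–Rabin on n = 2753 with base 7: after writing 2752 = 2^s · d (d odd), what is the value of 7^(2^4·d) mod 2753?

n − 1 = 2752 = 2^6 · 43, so s = 6 and d = 43.
x_0 = 7^43 mod 2753 = 1457.
x_1 = 1457^2 mod 2753 = 286.
x_2 = 286^2 mod 2753 = 1959.
x_3 = 1959^2 mod 2753 = 2752.
x_4 = 2752^2 mod 2753 = 1.

1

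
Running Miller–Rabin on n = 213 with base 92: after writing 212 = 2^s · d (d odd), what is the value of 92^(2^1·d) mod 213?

n − 1 = 212 = 2^2 · 53, so s = 2 and d = 53.
x_0 = 92^53 mod 213 = 11.
x_1 = 11^2 mod 213 = 121.

121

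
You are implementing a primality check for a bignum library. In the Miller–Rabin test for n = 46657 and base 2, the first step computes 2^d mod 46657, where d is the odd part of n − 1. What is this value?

n − 1 = 46656 = 2^6 · 729, so s = 6 and d = 729.
2^729 mod 46657 = 512.

512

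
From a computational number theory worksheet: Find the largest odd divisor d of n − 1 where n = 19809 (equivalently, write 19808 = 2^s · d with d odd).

Halving: 19808 → 9904 → 4952 → 2476 → 1238 → 619; 619 is odd.
So 19808 = 2^5 · 619.

619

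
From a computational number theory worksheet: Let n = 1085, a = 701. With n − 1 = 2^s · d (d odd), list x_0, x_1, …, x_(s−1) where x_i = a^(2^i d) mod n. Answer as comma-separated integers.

n − 1 = 1084 = 2^2 · 271, so s = 2 and d = 271.
x_0 = 701^271 mod 1085 = 701.
x_1 = 701^2 mod 1085 = 981.

701, 981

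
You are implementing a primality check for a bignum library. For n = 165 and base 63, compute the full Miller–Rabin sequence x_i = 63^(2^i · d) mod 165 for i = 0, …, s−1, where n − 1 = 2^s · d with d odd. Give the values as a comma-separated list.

63, 9

n − 1 = 164 = 2^2 · 41, so s = 2 and d = 41.
x_0 = 63^41 mod 165 = 63.
x_1 = 63^2 mod 165 = 9.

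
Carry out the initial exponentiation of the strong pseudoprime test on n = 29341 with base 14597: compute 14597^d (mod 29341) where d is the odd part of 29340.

n − 1 = 29340 = 2^2 · 7335, so s = 2 and d = 7335.
14597^7335 mod 29341 = 13980.

13980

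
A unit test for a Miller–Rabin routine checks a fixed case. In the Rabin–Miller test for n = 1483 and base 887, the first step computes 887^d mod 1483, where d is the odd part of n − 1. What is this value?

1482

n − 1 = 1482 = 2^1 · 741, so s = 1 and d = 741.
Repeated squaring mod 1483: 887^1 ≡ 887, 887^2 ≡ 779, 887^4 ≡ 294, 887^8 ≡ 422, 887^16 ≡ 124, 887^32 ≡ 546, 887^64 ≡ 33, 887^128 ≡ 1089, 887^256 ≡ 1004, 887^512 ≡ 1059.
741 = 512 + 128 + 64 + 32 + 4 + 1, so 887^741 ≡ 1059·1089·33·546·294·887 ≡ 1482 (mod 1483).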